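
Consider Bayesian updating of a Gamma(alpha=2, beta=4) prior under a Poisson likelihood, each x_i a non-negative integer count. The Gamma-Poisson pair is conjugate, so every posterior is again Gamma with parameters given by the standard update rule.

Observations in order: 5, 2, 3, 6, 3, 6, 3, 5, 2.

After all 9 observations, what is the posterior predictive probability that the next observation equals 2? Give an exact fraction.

obs 1: x=5 → posterior Gamma(7, 5)
obs 2: x=2 → posterior Gamma(9, 6)
obs 3: x=3 → posterior Gamma(12, 7)
obs 4: x=6 → posterior Gamma(18, 8)
obs 5: x=3 → posterior Gamma(21, 9)
obs 6: x=6 → posterior Gamma(27, 10)
obs 7: x=3 → posterior Gamma(30, 11)
obs 8: x=5 → posterior Gamma(35, 12)
obs 9: x=2 → posterior Gamma(37, 13)

115573791353402642917038860710906750136848099/500026926136478545004035990584179037499817984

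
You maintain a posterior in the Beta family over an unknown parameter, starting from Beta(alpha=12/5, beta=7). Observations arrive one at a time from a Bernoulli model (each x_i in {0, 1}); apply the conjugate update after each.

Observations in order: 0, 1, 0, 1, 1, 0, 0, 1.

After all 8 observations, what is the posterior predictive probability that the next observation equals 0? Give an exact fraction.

55/87

obs 1: x=0 → posterior Beta(12/5, 8)
obs 2: x=1 → posterior Beta(17/5, 8)
obs 3: x=0 → posterior Beta(17/5, 9)
obs 4: x=1 → posterior Beta(22/5, 9)
obs 5: x=1 → posterior Beta(27/5, 9)
obs 6: x=0 → posterior Beta(27/5, 10)
obs 7: x=0 → posterior Beta(27/5, 11)
obs 8: x=1 → posterior Beta(32/5, 11)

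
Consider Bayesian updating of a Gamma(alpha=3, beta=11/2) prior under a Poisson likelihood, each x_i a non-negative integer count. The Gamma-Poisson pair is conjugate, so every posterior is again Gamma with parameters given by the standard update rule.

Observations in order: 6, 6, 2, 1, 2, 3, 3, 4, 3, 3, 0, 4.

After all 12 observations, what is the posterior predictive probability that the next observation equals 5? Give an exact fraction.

2012355832497499552770484149420627764777746051549911499023437500000000/37074694665532807170105663883978228276095096806613832327136970789759157

obs 1: x=6 → posterior Gamma(9, 13/2)
obs 2: x=6 → posterior Gamma(15, 15/2)
obs 3: x=2 → posterior Gamma(17, 17/2)
obs 4: x=1 → posterior Gamma(18, 19/2)
obs 5: x=2 → posterior Gamma(20, 21/2)
obs 6: x=3 → posterior Gamma(23, 23/2)
obs 7: x=3 → posterior Gamma(26, 25/2)
obs 8: x=4 → posterior Gamma(30, 27/2)
obs 9: x=3 → posterior Gamma(33, 29/2)
obs 10: x=3 → posterior Gamma(36, 31/2)
obs 11: x=0 → posterior Gamma(36, 33/2)
obs 12: x=4 → posterior Gamma(40, 35/2)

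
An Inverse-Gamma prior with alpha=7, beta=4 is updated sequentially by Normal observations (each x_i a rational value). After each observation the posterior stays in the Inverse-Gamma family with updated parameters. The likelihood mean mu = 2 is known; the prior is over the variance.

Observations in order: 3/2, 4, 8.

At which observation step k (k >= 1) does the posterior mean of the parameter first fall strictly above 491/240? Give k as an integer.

k = 3

obs 1: x=3/2 → posterior Inverse-Gamma(15/2, 33/8)
obs 2: x=4 → posterior Inverse-Gamma(8, 49/8)
obs 3: x=8 → posterior Inverse-Gamma(17/2, 193/8)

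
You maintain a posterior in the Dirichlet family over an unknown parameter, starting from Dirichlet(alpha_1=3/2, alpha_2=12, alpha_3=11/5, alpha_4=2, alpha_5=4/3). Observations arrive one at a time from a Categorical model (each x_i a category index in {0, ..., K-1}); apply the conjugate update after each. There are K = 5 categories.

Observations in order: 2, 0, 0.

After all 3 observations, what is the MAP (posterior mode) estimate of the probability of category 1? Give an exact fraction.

330/511

obs 1: x=2 → posterior Dirichlet(3/2, 12, 16/5, 2, 4/3)
obs 2: x=0 → posterior Dirichlet(5/2, 12, 16/5, 2, 4/3)
obs 3: x=0 → posterior Dirichlet(7/2, 12, 16/5, 2, 4/3)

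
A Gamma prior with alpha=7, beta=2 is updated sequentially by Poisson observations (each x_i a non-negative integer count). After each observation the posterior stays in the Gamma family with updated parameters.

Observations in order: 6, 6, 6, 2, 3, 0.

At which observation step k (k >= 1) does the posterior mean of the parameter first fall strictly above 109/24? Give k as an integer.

obs 1: x=6 → posterior Gamma(13, 3)
obs 2: x=6 → posterior Gamma(19, 4)
obs 3: x=6 → posterior Gamma(25, 5)
obs 4: x=2 → posterior Gamma(27, 6)
obs 5: x=3 → posterior Gamma(30, 7)
obs 6: x=0 → posterior Gamma(30, 8)

k = 2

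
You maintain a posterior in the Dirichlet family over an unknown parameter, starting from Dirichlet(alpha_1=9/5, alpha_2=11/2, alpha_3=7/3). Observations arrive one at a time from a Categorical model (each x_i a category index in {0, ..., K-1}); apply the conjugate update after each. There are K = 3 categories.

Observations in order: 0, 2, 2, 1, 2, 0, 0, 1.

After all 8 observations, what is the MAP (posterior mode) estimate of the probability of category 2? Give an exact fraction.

obs 1: x=0 → posterior Dirichlet(14/5, 11/2, 7/3)
obs 2: x=2 → posterior Dirichlet(14/5, 11/2, 10/3)
obs 3: x=2 → posterior Dirichlet(14/5, 11/2, 13/3)
obs 4: x=1 → posterior Dirichlet(14/5, 13/2, 13/3)
obs 5: x=2 → posterior Dirichlet(14/5, 13/2, 16/3)
obs 6: x=0 → posterior Dirichlet(19/5, 13/2, 16/3)
obs 7: x=0 → posterior Dirichlet(24/5, 13/2, 16/3)
obs 8: x=1 → posterior Dirichlet(24/5, 15/2, 16/3)

130/439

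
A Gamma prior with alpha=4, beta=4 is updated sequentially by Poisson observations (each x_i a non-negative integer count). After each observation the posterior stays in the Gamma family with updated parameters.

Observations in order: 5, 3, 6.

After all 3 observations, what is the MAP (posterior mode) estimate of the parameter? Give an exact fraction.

17/7

obs 1: x=5 → posterior Gamma(9, 5)
obs 2: x=3 → posterior Gamma(12, 6)
obs 3: x=6 → posterior Gamma(18, 7)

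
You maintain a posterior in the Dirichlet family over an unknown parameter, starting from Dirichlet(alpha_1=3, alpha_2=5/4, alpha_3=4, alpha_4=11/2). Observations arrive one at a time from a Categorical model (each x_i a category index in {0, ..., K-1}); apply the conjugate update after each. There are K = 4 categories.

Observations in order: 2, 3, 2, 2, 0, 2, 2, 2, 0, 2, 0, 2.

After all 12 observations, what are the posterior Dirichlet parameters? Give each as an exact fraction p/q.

obs 1: x=2 → posterior Dirichlet(3, 5/4, 5, 11/2)
obs 2: x=3 → posterior Dirichlet(3, 5/4, 5, 13/2)
obs 3: x=2 → posterior Dirichlet(3, 5/4, 6, 13/2)
obs 4: x=2 → posterior Dirichlet(3, 5/4, 7, 13/2)
obs 5: x=0 → posterior Dirichlet(4, 5/4, 7, 13/2)
obs 6: x=2 → posterior Dirichlet(4, 5/4, 8, 13/2)
obs 7: x=2 → posterior Dirichlet(4, 5/4, 9, 13/2)
obs 8: x=2 → posterior Dirichlet(4, 5/4, 10, 13/2)
obs 9: x=0 → posterior Dirichlet(5, 5/4, 10, 13/2)
obs 10: x=2 → posterior Dirichlet(5, 5/4, 11, 13/2)
obs 11: x=0 → posterior Dirichlet(6, 5/4, 11, 13/2)
obs 12: x=2 → posterior Dirichlet(6, 5/4, 12, 13/2)

alpha_1=6, alpha_2=5/4, alpha_3=12, alpha_4=13/2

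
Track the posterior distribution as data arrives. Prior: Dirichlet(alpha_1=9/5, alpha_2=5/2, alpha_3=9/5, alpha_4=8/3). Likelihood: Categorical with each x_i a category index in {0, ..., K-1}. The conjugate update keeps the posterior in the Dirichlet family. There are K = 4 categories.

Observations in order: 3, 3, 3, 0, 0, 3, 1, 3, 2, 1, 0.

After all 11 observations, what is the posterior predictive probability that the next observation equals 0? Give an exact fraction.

144/593

obs 1: x=3 → posterior Dirichlet(9/5, 5/2, 9/5, 11/3)
obs 2: x=3 → posterior Dirichlet(9/5, 5/2, 9/5, 14/3)
obs 3: x=3 → posterior Dirichlet(9/5, 5/2, 9/5, 17/3)
obs 4: x=0 → posterior Dirichlet(14/5, 5/2, 9/5, 17/3)
obs 5: x=0 → posterior Dirichlet(19/5, 5/2, 9/5, 17/3)
obs 6: x=3 → posterior Dirichlet(19/5, 5/2, 9/5, 20/3)
obs 7: x=1 → posterior Dirichlet(19/5, 7/2, 9/5, 20/3)
obs 8: x=3 → posterior Dirichlet(19/5, 7/2, 9/5, 23/3)
obs 9: x=2 → posterior Dirichlet(19/5, 7/2, 14/5, 23/3)
obs 10: x=1 → posterior Dirichlet(19/5, 9/2, 14/5, 23/3)
obs 11: x=0 → posterior Dirichlet(24/5, 9/2, 14/5, 23/3)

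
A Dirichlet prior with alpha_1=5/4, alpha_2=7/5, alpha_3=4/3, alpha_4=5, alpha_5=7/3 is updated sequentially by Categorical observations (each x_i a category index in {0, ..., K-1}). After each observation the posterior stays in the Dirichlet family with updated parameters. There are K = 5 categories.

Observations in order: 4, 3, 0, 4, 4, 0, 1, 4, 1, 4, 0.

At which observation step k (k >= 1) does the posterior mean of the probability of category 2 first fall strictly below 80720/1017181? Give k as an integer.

obs 1: x=4 → posterior Dirichlet(5/4, 7/5, 4/3, 5, 10/3)
obs 2: x=3 → posterior Dirichlet(5/4, 7/5, 4/3, 6, 10/3)
obs 3: x=0 → posterior Dirichlet(9/4, 7/5, 4/3, 6, 10/3)
obs 4: x=4 → posterior Dirichlet(9/4, 7/5, 4/3, 6, 13/3)
obs 5: x=4 → posterior Dirichlet(9/4, 7/5, 4/3, 6, 16/3)
obs 6: x=0 → posterior Dirichlet(13/4, 7/5, 4/3, 6, 16/3)
obs 7: x=1 → posterior Dirichlet(13/4, 12/5, 4/3, 6, 16/3)
obs 8: x=4 → posterior Dirichlet(13/4, 12/5, 4/3, 6, 19/3)
obs 9: x=1 → posterior Dirichlet(13/4, 17/5, 4/3, 6, 19/3)
obs 10: x=4 → posterior Dirichlet(13/4, 17/5, 4/3, 6, 22/3)
obs 11: x=0 → posterior Dirichlet(17/4, 17/5, 4/3, 6, 22/3)

k = 6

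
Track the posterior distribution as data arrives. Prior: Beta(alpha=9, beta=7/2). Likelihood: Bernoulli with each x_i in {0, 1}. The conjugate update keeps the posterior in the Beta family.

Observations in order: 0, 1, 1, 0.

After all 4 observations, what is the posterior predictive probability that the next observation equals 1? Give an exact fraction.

obs 1: x=0 → posterior Beta(9, 9/2)
obs 2: x=1 → posterior Beta(10, 9/2)
obs 3: x=1 → posterior Beta(11, 9/2)
obs 4: x=0 → posterior Beta(11, 11/2)

2/3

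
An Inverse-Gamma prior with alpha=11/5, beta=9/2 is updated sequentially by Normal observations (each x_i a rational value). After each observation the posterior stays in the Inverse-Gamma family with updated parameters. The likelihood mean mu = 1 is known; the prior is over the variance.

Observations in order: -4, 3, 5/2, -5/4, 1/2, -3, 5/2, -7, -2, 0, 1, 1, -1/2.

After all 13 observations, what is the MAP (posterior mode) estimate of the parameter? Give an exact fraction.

obs 1: x=-4 → posterior Inverse-Gamma(27/10, 17)
obs 2: x=3 → posterior Inverse-Gamma(16/5, 19)
obs 3: x=5/2 → posterior Inverse-Gamma(37/10, 161/8)
obs 4: x=-5/4 → posterior Inverse-Gamma(21/5, 725/32)
obs 5: x=1/2 → posterior Inverse-Gamma(47/10, 729/32)
obs 6: x=-3 → posterior Inverse-Gamma(26/5, 985/32)
obs 7: x=5/2 → posterior Inverse-Gamma(57/10, 1021/32)
obs 8: x=-7 → posterior Inverse-Gamma(31/5, 2045/32)
obs 9: x=-2 → posterior Inverse-Gamma(67/10, 2189/32)
obs 10: x=0 → posterior Inverse-Gamma(36/5, 2205/32)
obs 11: x=1 → posterior Inverse-Gamma(77/10, 2205/32)
obs 12: x=1 → posterior Inverse-Gamma(41/5, 2205/32)
obs 13: x=-1/2 → posterior Inverse-Gamma(87/10, 2241/32)

11205/1552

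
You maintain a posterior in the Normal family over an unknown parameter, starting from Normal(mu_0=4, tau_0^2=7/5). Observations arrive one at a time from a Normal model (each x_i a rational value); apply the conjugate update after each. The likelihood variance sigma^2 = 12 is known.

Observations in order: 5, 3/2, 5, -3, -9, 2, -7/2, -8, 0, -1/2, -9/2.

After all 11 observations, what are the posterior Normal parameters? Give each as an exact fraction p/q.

obs 1: x=5 → posterior Normal(275/67, 84/67)
obs 2: x=3/2 → posterior Normal(571/148, 42/37)
obs 3: x=5 → posterior Normal(641/162, 28/27)
obs 4: x=-3 → posterior Normal(599/176, 21/22)
obs 5: x=-9 → posterior Normal(473/190, 84/95)
obs 6: x=2 → posterior Normal(167/68, 14/17)
obs 7: x=-7/2 → posterior Normal(226/109, 84/109)
obs 8: x=-8 → posterior Normal(85/58, 21/29)
obs 9: x=0 → posterior Normal(170/123, 28/41)
obs 10: x=-1/2 → posterior Normal(333/260, 42/65)
obs 11: x=-9/2 → posterior Normal(135/137, 84/137)

mu_0=135/137, tau_0^2=84/137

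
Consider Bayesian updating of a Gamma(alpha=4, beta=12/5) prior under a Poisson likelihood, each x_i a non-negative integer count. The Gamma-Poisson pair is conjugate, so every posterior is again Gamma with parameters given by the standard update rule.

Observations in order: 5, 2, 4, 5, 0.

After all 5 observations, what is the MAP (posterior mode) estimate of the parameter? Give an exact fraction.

obs 1: x=5 → posterior Gamma(9, 17/5)
obs 2: x=2 → posterior Gamma(11, 22/5)
obs 3: x=4 → posterior Gamma(15, 27/5)
obs 4: x=5 → posterior Gamma(20, 32/5)
obs 5: x=0 → posterior Gamma(20, 37/5)

95/37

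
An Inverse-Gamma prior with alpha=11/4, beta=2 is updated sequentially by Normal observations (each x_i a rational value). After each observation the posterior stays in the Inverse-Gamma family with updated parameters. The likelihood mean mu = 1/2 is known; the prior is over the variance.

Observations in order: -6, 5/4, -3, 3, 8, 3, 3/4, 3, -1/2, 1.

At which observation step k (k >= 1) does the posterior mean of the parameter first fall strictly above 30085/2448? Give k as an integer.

obs 1: x=-6 → posterior Inverse-Gamma(13/4, 185/8)
obs 2: x=5/4 → posterior Inverse-Gamma(15/4, 749/32)
obs 3: x=-3 → posterior Inverse-Gamma(17/4, 945/32)
obs 4: x=3 → posterior Inverse-Gamma(19/4, 1045/32)
obs 5: x=8 → posterior Inverse-Gamma(21/4, 1945/32)
obs 6: x=3 → posterior Inverse-Gamma(23/4, 2045/32)
obs 7: x=3/4 → posterior Inverse-Gamma(25/4, 1023/16)
obs 8: x=3 → posterior Inverse-Gamma(27/4, 1073/16)
obs 9: x=-1/2 → posterior Inverse-Gamma(29/4, 1081/16)
obs 10: x=1 → posterior Inverse-Gamma(31/4, 1083/16)

k = 5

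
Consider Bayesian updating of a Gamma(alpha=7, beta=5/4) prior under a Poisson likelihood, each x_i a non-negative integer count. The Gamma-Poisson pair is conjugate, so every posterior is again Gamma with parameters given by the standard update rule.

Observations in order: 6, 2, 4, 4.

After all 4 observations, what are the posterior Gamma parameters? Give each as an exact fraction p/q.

alpha=23, beta=21/4

obs 1: x=6 → posterior Gamma(13, 9/4)
obs 2: x=2 → posterior Gamma(15, 13/4)
obs 3: x=4 → posterior Gamma(19, 17/4)
obs 4: x=4 → posterior Gamma(23, 21/4)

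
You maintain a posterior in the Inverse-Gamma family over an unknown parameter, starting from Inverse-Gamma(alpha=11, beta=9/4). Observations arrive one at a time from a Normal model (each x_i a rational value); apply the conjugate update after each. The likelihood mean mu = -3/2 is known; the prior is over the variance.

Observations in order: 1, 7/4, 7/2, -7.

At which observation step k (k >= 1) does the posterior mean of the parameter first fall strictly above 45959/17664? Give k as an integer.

k = 4

obs 1: x=1 → posterior Inverse-Gamma(23/2, 43/8)
obs 2: x=7/4 → posterior Inverse-Gamma(12, 341/32)
obs 3: x=7/2 → posterior Inverse-Gamma(25/2, 741/32)
obs 4: x=-7 → posterior Inverse-Gamma(13, 1225/32)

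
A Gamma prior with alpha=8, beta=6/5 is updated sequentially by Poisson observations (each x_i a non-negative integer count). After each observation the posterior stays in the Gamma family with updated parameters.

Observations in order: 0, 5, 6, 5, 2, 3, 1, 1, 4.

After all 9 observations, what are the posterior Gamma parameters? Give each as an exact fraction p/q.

alpha=35, beta=51/5

obs 1: x=0 → posterior Gamma(8, 11/5)
obs 2: x=5 → posterior Gamma(13, 16/5)
obs 3: x=6 → posterior Gamma(19, 21/5)
obs 4: x=5 → posterior Gamma(24, 26/5)
obs 5: x=2 → posterior Gamma(26, 31/5)
obs 6: x=3 → posterior Gamma(29, 36/5)
obs 7: x=1 → posterior Gamma(30, 41/5)
obs 8: x=1 → posterior Gamma(31, 46/5)
obs 9: x=4 → posterior Gamma(35, 51/5)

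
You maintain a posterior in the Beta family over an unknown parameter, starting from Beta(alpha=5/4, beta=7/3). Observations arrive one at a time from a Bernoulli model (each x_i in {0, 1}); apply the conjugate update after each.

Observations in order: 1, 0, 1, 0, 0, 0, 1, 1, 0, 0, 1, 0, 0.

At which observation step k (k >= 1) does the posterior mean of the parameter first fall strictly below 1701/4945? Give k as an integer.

k = 6

obs 1: x=1 → posterior Beta(9/4, 7/3)
obs 2: x=0 → posterior Beta(9/4, 10/3)
obs 3: x=1 → posterior Beta(13/4, 10/3)
obs 4: x=0 → posterior Beta(13/4, 13/3)
obs 5: x=0 → posterior Beta(13/4, 16/3)
obs 6: x=0 → posterior Beta(13/4, 19/3)
obs 7: x=1 → posterior Beta(17/4, 19/3)
obs 8: x=1 → posterior Beta(21/4, 19/3)
obs 9: x=0 → posterior Beta(21/4, 22/3)
obs 10: x=0 → posterior Beta(21/4, 25/3)
obs 11: x=1 → posterior Beta(25/4, 25/3)
obs 12: x=0 → posterior Beta(25/4, 28/3)
obs 13: x=0 → posterior Beta(25/4, 31/3)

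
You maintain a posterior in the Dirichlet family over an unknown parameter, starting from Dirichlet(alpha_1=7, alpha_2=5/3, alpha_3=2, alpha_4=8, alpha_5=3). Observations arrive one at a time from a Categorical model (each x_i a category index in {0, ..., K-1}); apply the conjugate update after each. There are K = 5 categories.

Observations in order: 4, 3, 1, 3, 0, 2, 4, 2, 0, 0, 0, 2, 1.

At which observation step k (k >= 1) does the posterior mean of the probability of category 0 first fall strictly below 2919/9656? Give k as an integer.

k = 2

obs 1: x=4 → posterior Dirichlet(7, 5/3, 2, 8, 4)
obs 2: x=3 → posterior Dirichlet(7, 5/3, 2, 9, 4)
obs 3: x=1 → posterior Dirichlet(7, 8/3, 2, 9, 4)
obs 4: x=3 → posterior Dirichlet(7, 8/3, 2, 10, 4)
obs 5: x=0 → posterior Dirichlet(8, 8/3, 2, 10, 4)
obs 6: x=2 → posterior Dirichlet(8, 8/3, 3, 10, 4)
obs 7: x=4 → posterior Dirichlet(8, 8/3, 3, 10, 5)
obs 8: x=2 → posterior Dirichlet(8, 8/3, 4, 10, 5)
obs 9: x=0 → posterior Dirichlet(9, 8/3, 4, 10, 5)
obs 10: x=0 → posterior Dirichlet(10, 8/3, 4, 10, 5)
obs 11: x=0 → posterior Dirichlet(11, 8/3, 4, 10, 5)
obs 12: x=2 → posterior Dirichlet(11, 8/3, 5, 10, 5)
obs 13: x=1 → posterior Dirichlet(11, 11/3, 5, 10, 5)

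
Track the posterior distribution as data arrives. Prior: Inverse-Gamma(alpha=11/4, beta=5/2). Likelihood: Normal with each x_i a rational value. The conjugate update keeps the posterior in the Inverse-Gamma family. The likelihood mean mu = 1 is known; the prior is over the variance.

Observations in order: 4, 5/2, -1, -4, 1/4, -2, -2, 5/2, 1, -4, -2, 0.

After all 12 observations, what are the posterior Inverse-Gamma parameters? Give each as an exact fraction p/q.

obs 1: x=4 → posterior Inverse-Gamma(13/4, 7)
obs 2: x=5/2 → posterior Inverse-Gamma(15/4, 65/8)
obs 3: x=-1 → posterior Inverse-Gamma(17/4, 81/8)
obs 4: x=-4 → posterior Inverse-Gamma(19/4, 181/8)
obs 5: x=1/4 → posterior Inverse-Gamma(21/4, 733/32)
obs 6: x=-2 → posterior Inverse-Gamma(23/4, 877/32)
obs 7: x=-2 → posterior Inverse-Gamma(25/4, 1021/32)
obs 8: x=5/2 → posterior Inverse-Gamma(27/4, 1057/32)
obs 9: x=1 → posterior Inverse-Gamma(29/4, 1057/32)
obs 10: x=-4 → posterior Inverse-Gamma(31/4, 1457/32)
obs 11: x=-2 → posterior Inverse-Gamma(33/4, 1601/32)
obs 12: x=0 → posterior Inverse-Gamma(35/4, 1617/32)

alpha=35/4, beta=1617/32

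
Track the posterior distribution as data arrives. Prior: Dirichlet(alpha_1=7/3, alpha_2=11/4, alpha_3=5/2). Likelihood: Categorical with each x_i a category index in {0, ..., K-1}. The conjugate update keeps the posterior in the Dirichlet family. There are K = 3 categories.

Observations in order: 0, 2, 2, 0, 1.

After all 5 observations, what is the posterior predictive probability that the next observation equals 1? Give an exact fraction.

45/151

obs 1: x=0 → posterior Dirichlet(10/3, 11/4, 5/2)
obs 2: x=2 → posterior Dirichlet(10/3, 11/4, 7/2)
obs 3: x=2 → posterior Dirichlet(10/3, 11/4, 9/2)
obs 4: x=0 → posterior Dirichlet(13/3, 11/4, 9/2)
obs 5: x=1 → posterior Dirichlet(13/3, 15/4, 9/2)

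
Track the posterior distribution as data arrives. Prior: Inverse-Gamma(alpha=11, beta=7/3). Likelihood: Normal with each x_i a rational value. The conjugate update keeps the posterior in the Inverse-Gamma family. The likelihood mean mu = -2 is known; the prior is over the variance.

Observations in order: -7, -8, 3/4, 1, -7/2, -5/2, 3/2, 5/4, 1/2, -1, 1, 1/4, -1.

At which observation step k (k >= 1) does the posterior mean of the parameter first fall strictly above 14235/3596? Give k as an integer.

k = 11

obs 1: x=-7 → posterior Inverse-Gamma(23/2, 89/6)
obs 2: x=-8 → posterior Inverse-Gamma(12, 197/6)
obs 3: x=3/4 → posterior Inverse-Gamma(25/2, 3515/96)
obs 4: x=1 → posterior Inverse-Gamma(13, 3947/96)
obs 5: x=-7/2 → posterior Inverse-Gamma(27/2, 4055/96)
obs 6: x=-5/2 → posterior Inverse-Gamma(14, 4067/96)
obs 7: x=3/2 → posterior Inverse-Gamma(29/2, 4655/96)
obs 8: x=5/4 → posterior Inverse-Gamma(15, 2581/48)
obs 9: x=1/2 → posterior Inverse-Gamma(31/2, 2731/48)
obs 10: x=-1 → posterior Inverse-Gamma(16, 2755/48)
obs 11: x=1 → posterior Inverse-Gamma(33/2, 2971/48)
obs 12: x=1/4 → posterior Inverse-Gamma(17, 6185/96)
obs 13: x=-1 → posterior Inverse-Gamma(35/2, 6233/96)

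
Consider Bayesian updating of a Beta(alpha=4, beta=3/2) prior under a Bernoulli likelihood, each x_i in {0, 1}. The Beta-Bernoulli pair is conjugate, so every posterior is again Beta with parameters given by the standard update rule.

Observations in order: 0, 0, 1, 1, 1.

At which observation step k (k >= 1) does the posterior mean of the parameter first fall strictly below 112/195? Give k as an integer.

k = 2

obs 1: x=0 → posterior Beta(4, 5/2)
obs 2: x=0 → posterior Beta(4, 7/2)
obs 3: x=1 → posterior Beta(5, 7/2)
obs 4: x=1 → posterior Beta(6, 7/2)
obs 5: x=1 → posterior Beta(7, 7/2)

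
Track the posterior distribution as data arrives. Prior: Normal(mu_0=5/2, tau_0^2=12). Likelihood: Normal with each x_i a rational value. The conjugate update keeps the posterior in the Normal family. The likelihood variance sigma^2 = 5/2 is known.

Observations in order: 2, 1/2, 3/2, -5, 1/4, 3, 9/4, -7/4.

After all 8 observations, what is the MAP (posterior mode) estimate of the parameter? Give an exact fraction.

157/394

obs 1: x=2 → posterior Normal(121/58, 60/29)
obs 2: x=1/2 → posterior Normal(145/106, 60/53)
obs 3: x=3/2 → posterior Normal(31/22, 60/77)
obs 4: x=-5 → posterior Normal(-23/202, 60/101)
obs 5: x=1/4 → posterior Normal(-11/250, 12/25)
obs 6: x=3 → posterior Normal(133/298, 60/149)
obs 7: x=9/4 → posterior Normal(241/346, 60/173)
obs 8: x=-7/4 → posterior Normal(157/394, 60/197)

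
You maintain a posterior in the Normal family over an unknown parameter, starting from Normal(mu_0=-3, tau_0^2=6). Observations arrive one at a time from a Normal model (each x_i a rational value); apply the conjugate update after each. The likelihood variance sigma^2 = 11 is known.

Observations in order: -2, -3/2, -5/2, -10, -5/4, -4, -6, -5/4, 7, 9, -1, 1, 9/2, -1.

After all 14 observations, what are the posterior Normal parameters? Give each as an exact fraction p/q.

obs 1: x=-2 → posterior Normal(-45/17, 66/17)
obs 2: x=-3/2 → posterior Normal(-54/23, 66/23)
obs 3: x=-5/2 → posterior Normal(-69/29, 66/29)
obs 4: x=-10 → posterior Normal(-129/35, 66/35)
obs 5: x=-5/4 → posterior Normal(-273/82, 66/41)
obs 6: x=-4 → posterior Normal(-321/94, 66/47)
obs 7: x=-6 → posterior Normal(-393/106, 66/53)
obs 8: x=-5/4 → posterior Normal(-204/59, 66/59)
obs 9: x=7 → posterior Normal(-162/65, 66/65)
obs 10: x=9 → posterior Normal(-108/71, 66/71)
obs 11: x=-1 → posterior Normal(-114/77, 6/7)
obs 12: x=1 → posterior Normal(-108/83, 66/83)
obs 13: x=9/2 → posterior Normal(-81/89, 66/89)
obs 14: x=-1 → posterior Normal(-87/95, 66/95)

mu_0=-87/95, tau_0^2=66/95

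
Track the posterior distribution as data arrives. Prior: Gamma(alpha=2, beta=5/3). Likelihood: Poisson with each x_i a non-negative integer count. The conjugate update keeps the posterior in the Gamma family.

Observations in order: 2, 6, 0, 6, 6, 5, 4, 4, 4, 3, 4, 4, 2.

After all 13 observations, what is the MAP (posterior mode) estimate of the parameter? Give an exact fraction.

153/44

obs 1: x=2 → posterior Gamma(4, 8/3)
obs 2: x=6 → posterior Gamma(10, 11/3)
obs 3: x=0 → posterior Gamma(10, 14/3)
obs 4: x=6 → posterior Gamma(16, 17/3)
obs 5: x=6 → posterior Gamma(22, 20/3)
obs 6: x=5 → posterior Gamma(27, 23/3)
obs 7: x=4 → posterior Gamma(31, 26/3)
obs 8: x=4 → posterior Gamma(35, 29/3)
obs 9: x=4 → posterior Gamma(39, 32/3)
obs 10: x=3 → posterior Gamma(42, 35/3)
obs 11: x=4 → posterior Gamma(46, 38/3)
obs 12: x=4 → posterior Gamma(50, 41/3)
obs 13: x=2 → posterior Gamma(52, 44/3)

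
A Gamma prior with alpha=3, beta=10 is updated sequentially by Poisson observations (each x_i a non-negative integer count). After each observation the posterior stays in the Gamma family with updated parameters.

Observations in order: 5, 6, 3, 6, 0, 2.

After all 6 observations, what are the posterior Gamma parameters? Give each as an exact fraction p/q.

alpha=25, beta=16

obs 1: x=5 → posterior Gamma(8, 11)
obs 2: x=6 → posterior Gamma(14, 12)
obs 3: x=3 → posterior Gamma(17, 13)
obs 4: x=6 → posterior Gamma(23, 14)
obs 5: x=0 → posterior Gamma(23, 15)
obs 6: x=2 → posterior Gamma(25, 16)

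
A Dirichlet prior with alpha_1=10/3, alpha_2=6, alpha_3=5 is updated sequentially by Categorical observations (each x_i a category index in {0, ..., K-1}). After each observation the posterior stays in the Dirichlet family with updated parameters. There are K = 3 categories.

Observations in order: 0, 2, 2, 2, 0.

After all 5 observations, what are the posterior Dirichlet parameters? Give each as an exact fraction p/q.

obs 1: x=0 → posterior Dirichlet(13/3, 6, 5)
obs 2: x=2 → posterior Dirichlet(13/3, 6, 6)
obs 3: x=2 → posterior Dirichlet(13/3, 6, 7)
obs 4: x=2 → posterior Dirichlet(13/3, 6, 8)
obs 5: x=0 → posterior Dirichlet(16/3, 6, 8)

alpha_1=16/3, alpha_2=6, alpha_3=8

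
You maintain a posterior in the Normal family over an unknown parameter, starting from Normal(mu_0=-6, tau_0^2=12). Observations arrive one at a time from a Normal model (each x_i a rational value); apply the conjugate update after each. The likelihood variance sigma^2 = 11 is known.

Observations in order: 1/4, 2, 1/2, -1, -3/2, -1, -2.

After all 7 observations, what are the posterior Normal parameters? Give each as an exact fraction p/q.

mu_0=-99/95, tau_0^2=132/95

obs 1: x=1/4 → posterior Normal(-63/23, 132/23)
obs 2: x=2 → posterior Normal(-39/35, 132/35)
obs 3: x=1/2 → posterior Normal(-33/47, 132/47)
obs 4: x=-1 → posterior Normal(-45/59, 132/59)
obs 5: x=-3/2 → posterior Normal(-63/71, 132/71)
obs 6: x=-1 → posterior Normal(-75/83, 132/83)
obs 7: x=-2 → posterior Normal(-99/95, 132/95)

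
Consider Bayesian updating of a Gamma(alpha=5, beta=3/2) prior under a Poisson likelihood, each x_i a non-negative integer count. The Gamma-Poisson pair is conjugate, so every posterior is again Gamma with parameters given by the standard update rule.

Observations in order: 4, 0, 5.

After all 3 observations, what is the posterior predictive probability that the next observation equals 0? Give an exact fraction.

obs 1: x=4 → posterior Gamma(9, 5/2)
obs 2: x=0 → posterior Gamma(9, 7/2)
obs 3: x=5 → posterior Gamma(14, 9/2)

22876792454961/379749833583241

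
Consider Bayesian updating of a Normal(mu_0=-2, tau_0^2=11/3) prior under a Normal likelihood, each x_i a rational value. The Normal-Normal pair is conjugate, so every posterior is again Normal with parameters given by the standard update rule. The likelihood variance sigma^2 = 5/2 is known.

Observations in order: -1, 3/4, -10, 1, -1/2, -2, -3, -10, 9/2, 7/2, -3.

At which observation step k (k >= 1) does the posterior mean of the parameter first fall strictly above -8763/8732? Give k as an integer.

obs 1: x=-1 → posterior Normal(-52/37, 55/37)
obs 2: x=3/4 → posterior Normal(-71/118, 55/59)
obs 3: x=-10 → posterior Normal(-511/162, 55/81)
obs 4: x=1 → posterior Normal(-467/206, 55/103)
obs 5: x=-1/2 → posterior Normal(-489/250, 11/25)
obs 6: x=-2 → posterior Normal(-577/294, 55/147)
obs 7: x=-3 → posterior Normal(-709/338, 55/169)
obs 8: x=-10 → posterior Normal(-1149/382, 55/191)
obs 9: x=9/2 → posterior Normal(-317/142, 55/213)
obs 10: x=7/2 → posterior Normal(-797/470, 11/47)
obs 11: x=-3 → posterior Normal(-929/514, 55/257)

k = 2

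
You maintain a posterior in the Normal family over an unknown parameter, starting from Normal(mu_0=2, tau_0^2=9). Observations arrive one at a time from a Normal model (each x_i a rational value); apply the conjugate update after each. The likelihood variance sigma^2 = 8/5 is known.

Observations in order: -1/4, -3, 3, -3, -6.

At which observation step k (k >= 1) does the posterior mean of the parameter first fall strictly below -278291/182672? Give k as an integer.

obs 1: x=-1/4 → posterior Normal(19/212, 72/53)
obs 2: x=-3 → posterior Normal(-521/392, 36/49)
obs 3: x=3 → posterior Normal(19/572, 72/143)
obs 4: x=-3 → posterior Normal(-521/752, 18/47)
obs 5: x=-6 → posterior Normal(-1601/932, 72/233)

k = 5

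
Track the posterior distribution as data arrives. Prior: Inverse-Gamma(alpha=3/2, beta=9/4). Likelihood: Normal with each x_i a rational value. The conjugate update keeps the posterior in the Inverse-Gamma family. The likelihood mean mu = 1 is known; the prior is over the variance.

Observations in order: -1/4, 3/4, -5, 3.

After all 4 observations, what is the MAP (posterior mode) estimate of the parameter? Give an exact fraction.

41/8

obs 1: x=-1/4 → posterior Inverse-Gamma(2, 97/32)
obs 2: x=3/4 → posterior Inverse-Gamma(5/2, 49/16)
obs 3: x=-5 → posterior Inverse-Gamma(3, 337/16)
obs 4: x=3 → posterior Inverse-Gamma(7/2, 369/16)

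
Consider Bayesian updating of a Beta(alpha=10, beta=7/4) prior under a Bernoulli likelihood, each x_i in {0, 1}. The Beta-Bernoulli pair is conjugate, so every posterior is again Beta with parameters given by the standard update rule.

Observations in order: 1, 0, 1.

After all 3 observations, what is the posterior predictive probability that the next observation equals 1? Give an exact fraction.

48/59

obs 1: x=1 → posterior Beta(11, 7/4)
obs 2: x=0 → posterior Beta(11, 11/4)
obs 3: x=1 → posterior Beta(12, 11/4)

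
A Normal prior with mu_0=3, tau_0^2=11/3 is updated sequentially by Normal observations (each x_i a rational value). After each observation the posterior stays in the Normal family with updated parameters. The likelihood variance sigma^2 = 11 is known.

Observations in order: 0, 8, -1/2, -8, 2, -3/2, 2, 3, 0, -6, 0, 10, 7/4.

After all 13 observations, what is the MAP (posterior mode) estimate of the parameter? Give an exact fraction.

79/64

obs 1: x=0 → posterior Normal(9/4, 11/4)
obs 2: x=8 → posterior Normal(17/5, 11/5)
obs 3: x=-1/2 → posterior Normal(11/4, 11/6)
obs 4: x=-8 → posterior Normal(17/14, 11/7)
obs 5: x=2 → posterior Normal(21/16, 11/8)
obs 6: x=-3/2 → posterior Normal(1, 11/9)
obs 7: x=2 → posterior Normal(11/10, 11/10)
obs 8: x=3 → posterior Normal(14/11, 1)
obs 9: x=0 → posterior Normal(7/6, 11/12)
obs 10: x=-6 → posterior Normal(8/13, 11/13)
obs 11: x=0 → posterior Normal(4/7, 11/14)
obs 12: x=10 → posterior Normal(6/5, 11/15)
obs 13: x=7/4 → posterior Normal(79/64, 11/16)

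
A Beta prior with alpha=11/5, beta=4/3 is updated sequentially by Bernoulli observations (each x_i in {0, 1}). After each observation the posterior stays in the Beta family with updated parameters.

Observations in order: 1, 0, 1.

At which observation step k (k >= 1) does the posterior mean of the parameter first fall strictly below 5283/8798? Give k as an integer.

k = 2

obs 1: x=1 → posterior Beta(16/5, 4/3)
obs 2: x=0 → posterior Beta(16/5, 7/3)
obs 3: x=1 → posterior Beta(21/5, 7/3)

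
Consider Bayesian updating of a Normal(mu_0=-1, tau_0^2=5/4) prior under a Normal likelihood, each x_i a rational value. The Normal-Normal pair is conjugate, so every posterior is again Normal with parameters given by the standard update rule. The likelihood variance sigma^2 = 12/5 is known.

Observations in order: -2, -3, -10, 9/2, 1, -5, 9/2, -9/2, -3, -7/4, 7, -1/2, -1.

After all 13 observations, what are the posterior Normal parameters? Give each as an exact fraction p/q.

obs 1: x=-2 → posterior Normal(-98/73, 60/73)
obs 2: x=-3 → posterior Normal(-173/98, 30/49)
obs 3: x=-10 → posterior Normal(-141/41, 20/41)
obs 4: x=9/2 → posterior Normal(-621/296, 15/37)
obs 5: x=1 → posterior Normal(-571/346, 60/173)
obs 6: x=-5 → posterior Normal(-821/396, 10/33)
obs 7: x=9/2 → posterior Normal(-298/223, 60/223)
obs 8: x=-9/2 → posterior Normal(-821/496, 15/62)
obs 9: x=-3 → posterior Normal(-971/546, 20/91)
obs 10: x=-7/4 → posterior Normal(-2117/1192, 30/149)
obs 11: x=7 → posterior Normal(-1417/1292, 60/323)
obs 12: x=-1/2 → posterior Normal(-489/464, 5/29)
obs 13: x=-1 → posterior Normal(-1567/1492, 60/373)

mu_0=-1567/1492, tau_0^2=60/373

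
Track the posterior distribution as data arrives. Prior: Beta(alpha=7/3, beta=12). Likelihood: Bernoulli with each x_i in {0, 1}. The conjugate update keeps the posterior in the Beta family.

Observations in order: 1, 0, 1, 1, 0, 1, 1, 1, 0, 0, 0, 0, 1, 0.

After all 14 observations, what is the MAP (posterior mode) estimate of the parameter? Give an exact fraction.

25/79

obs 1: x=1 → posterior Beta(10/3, 12)
obs 2: x=0 → posterior Beta(10/3, 13)
obs 3: x=1 → posterior Beta(13/3, 13)
obs 4: x=1 → posterior Beta(16/3, 13)
obs 5: x=0 → posterior Beta(16/3, 14)
obs 6: x=1 → posterior Beta(19/3, 14)
obs 7: x=1 → posterior Beta(22/3, 14)
obs 8: x=1 → posterior Beta(25/3, 14)
obs 9: x=0 → posterior Beta(25/3, 15)
obs 10: x=0 → posterior Beta(25/3, 16)
obs 11: x=0 → posterior Beta(25/3, 17)
obs 12: x=0 → posterior Beta(25/3, 18)
obs 13: x=1 → posterior Beta(28/3, 18)
obs 14: x=0 → posterior Beta(28/3, 19)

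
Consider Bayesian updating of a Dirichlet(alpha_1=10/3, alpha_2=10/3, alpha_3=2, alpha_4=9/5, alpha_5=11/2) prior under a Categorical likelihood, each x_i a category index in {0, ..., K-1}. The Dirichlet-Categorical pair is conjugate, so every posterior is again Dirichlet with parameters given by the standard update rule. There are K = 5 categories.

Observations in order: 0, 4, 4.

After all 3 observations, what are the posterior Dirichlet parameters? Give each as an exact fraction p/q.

obs 1: x=0 → posterior Dirichlet(13/3, 10/3, 2, 9/5, 11/2)
obs 2: x=4 → posterior Dirichlet(13/3, 10/3, 2, 9/5, 13/2)
obs 3: x=4 → posterior Dirichlet(13/3, 10/3, 2, 9/5, 15/2)

alpha_1=13/3, alpha_2=10/3, alpha_3=2, alpha_4=9/5, alpha_5=15/2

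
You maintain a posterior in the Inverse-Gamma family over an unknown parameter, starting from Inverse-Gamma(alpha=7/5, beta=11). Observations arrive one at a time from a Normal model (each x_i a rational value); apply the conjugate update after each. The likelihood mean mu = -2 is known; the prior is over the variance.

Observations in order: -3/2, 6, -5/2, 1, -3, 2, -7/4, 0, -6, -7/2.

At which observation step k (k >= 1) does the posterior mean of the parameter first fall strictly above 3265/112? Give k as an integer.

k = 2

obs 1: x=-3/2 → posterior Inverse-Gamma(19/10, 89/8)
obs 2: x=6 → posterior Inverse-Gamma(12/5, 345/8)
obs 3: x=-5/2 → posterior Inverse-Gamma(29/10, 173/4)
obs 4: x=1 → posterior Inverse-Gamma(17/5, 191/4)
obs 5: x=-3 → posterior Inverse-Gamma(39/10, 193/4)
obs 6: x=2 → posterior Inverse-Gamma(22/5, 225/4)
obs 7: x=-7/4 → posterior Inverse-Gamma(49/10, 1801/32)
obs 8: x=0 → posterior Inverse-Gamma(27/5, 1865/32)
obs 9: x=-6 → posterior Inverse-Gamma(59/10, 2121/32)
obs 10: x=-7/2 → posterior Inverse-Gamma(32/5, 2157/32)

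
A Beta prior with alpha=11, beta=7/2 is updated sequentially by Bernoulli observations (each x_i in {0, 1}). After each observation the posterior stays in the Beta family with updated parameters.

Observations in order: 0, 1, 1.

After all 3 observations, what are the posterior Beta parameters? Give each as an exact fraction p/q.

obs 1: x=0 → posterior Beta(11, 9/2)
obs 2: x=1 → posterior Beta(12, 9/2)
obs 3: x=1 → posterior Beta(13, 9/2)

alpha=13, beta=9/2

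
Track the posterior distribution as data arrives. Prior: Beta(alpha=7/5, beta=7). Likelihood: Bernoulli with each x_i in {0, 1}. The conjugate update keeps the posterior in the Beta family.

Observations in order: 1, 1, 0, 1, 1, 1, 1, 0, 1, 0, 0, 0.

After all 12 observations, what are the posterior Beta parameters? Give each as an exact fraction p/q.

obs 1: x=1 → posterior Beta(12/5, 7)
obs 2: x=1 → posterior Beta(17/5, 7)
obs 3: x=0 → posterior Beta(17/5, 8)
obs 4: x=1 → posterior Beta(22/5, 8)
obs 5: x=1 → posterior Beta(27/5, 8)
obs 6: x=1 → posterior Beta(32/5, 8)
obs 7: x=1 → posterior Beta(37/5, 8)
obs 8: x=0 → posterior Beta(37/5, 9)
obs 9: x=1 → posterior Beta(42/5, 9)
obs 10: x=0 → posterior Beta(42/5, 10)
obs 11: x=0 → posterior Beta(42/5, 11)
obs 12: x=0 → posterior Beta(42/5, 12)

alpha=42/5, beta=12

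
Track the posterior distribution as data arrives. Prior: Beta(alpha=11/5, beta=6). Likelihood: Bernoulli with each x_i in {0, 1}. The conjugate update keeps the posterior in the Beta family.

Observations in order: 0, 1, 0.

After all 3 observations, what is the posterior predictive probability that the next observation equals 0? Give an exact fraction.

obs 1: x=0 → posterior Beta(11/5, 7)
obs 2: x=1 → posterior Beta(16/5, 7)
obs 3: x=0 → posterior Beta(16/5, 8)

5/7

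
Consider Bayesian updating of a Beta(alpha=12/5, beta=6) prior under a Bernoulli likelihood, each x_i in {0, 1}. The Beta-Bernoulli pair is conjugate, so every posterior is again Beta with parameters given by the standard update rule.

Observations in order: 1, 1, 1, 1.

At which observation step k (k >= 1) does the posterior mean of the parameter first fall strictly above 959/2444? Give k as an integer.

k = 2

obs 1: x=1 → posterior Beta(17/5, 6)
obs 2: x=1 → posterior Beta(22/5, 6)
obs 3: x=1 → posterior Beta(27/5, 6)
obs 4: x=1 → posterior Beta(32/5, 6)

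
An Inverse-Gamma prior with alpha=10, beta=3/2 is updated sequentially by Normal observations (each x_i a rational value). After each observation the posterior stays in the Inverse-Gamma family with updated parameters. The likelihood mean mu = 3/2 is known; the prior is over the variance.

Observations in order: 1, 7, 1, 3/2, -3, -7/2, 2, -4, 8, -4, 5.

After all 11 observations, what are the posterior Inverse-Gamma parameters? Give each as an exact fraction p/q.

obs 1: x=1 → posterior Inverse-Gamma(21/2, 13/8)
obs 2: x=7 → posterior Inverse-Gamma(11, 67/4)
obs 3: x=1 → posterior Inverse-Gamma(23/2, 135/8)
obs 4: x=3/2 → posterior Inverse-Gamma(12, 135/8)
obs 5: x=-3 → posterior Inverse-Gamma(25/2, 27)
obs 6: x=-7/2 → posterior Inverse-Gamma(13, 79/2)
obs 7: x=2 → posterior Inverse-Gamma(27/2, 317/8)
obs 8: x=-4 → posterior Inverse-Gamma(14, 219/4)
obs 9: x=8 → posterior Inverse-Gamma(29/2, 607/8)
obs 10: x=-4 → posterior Inverse-Gamma(15, 91)
obs 11: x=5 → posterior Inverse-Gamma(31/2, 777/8)

alpha=31/2, beta=777/8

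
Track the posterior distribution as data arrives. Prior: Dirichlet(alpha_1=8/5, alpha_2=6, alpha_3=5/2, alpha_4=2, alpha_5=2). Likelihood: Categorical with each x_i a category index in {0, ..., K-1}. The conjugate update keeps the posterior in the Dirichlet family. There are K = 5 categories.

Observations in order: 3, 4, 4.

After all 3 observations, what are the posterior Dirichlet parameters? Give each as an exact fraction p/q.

obs 1: x=3 → posterior Dirichlet(8/5, 6, 5/2, 3, 2)
obs 2: x=4 → posterior Dirichlet(8/5, 6, 5/2, 3, 3)
obs 3: x=4 → posterior Dirichlet(8/5, 6, 5/2, 3, 4)

alpha_1=8/5, alpha_2=6, alpha_3=5/2, alpha_4=3, alpha_5=4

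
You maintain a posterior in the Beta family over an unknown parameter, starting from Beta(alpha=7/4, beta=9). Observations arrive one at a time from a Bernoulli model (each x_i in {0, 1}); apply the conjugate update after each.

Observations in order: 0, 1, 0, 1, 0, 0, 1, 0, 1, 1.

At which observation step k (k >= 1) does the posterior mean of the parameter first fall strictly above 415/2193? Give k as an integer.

k = 2

obs 1: x=0 → posterior Beta(7/4, 10)
obs 2: x=1 → posterior Beta(11/4, 10)
obs 3: x=0 → posterior Beta(11/4, 11)
obs 4: x=1 → posterior Beta(15/4, 11)
obs 5: x=0 → posterior Beta(15/4, 12)
obs 6: x=0 → posterior Beta(15/4, 13)
obs 7: x=1 → posterior Beta(19/4, 13)
obs 8: x=0 → posterior Beta(19/4, 14)
obs 9: x=1 → posterior Beta(23/4, 14)
obs 10: x=1 → posterior Beta(27/4, 14)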